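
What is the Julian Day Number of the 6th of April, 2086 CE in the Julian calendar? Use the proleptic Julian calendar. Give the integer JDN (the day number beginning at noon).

In the Gregorian calendar the same day is 19 April 2086.
JDN 2400001 is 17 November 1858 CE (Gregorian), MJD 0; the target day is +83064 days from there, so JDN = 2483065.

2483065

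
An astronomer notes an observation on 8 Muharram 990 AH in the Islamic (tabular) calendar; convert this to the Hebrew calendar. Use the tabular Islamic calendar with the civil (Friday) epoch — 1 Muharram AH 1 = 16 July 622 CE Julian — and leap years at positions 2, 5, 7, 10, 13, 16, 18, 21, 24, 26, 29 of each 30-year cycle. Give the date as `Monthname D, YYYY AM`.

Adar I 10, 5342 AM

The source date corresponds to 12 February 1582 in the Gregorian calendar (JDN 2298916).
That day falls on 10 Adar I 5342 AM in the Hebrew calendar.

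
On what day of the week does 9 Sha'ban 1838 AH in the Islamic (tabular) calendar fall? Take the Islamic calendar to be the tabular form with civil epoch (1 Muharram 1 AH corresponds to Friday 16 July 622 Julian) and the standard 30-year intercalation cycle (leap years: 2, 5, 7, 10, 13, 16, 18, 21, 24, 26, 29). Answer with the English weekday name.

Equivalently 8 June 2405 Gregorian, JDN 2599627.
Since JDN mod 7 = 2 (0 = Monday), the day is Wednesday.

Wednesday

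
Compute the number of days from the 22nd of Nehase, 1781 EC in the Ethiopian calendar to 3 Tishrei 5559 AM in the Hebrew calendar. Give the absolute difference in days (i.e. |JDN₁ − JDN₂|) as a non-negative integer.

First date → JDN 2374717; second date → JDN 2378022.
The interval is |2374717 − 2378022| = 3305 days.

3305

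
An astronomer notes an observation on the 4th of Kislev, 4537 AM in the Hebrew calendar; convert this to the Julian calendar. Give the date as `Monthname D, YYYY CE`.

Julian Day Number of the source date = 2004816.
Converting JDN 2004816 to the Julian calendar gives 20 November 776 CE.

November 20, 776 CE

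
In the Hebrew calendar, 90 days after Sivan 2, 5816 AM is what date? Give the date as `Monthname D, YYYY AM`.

The starting date is JDN 2472136; 2472136 + 90 = 2472226.
JDN 2472226 corresponds to Elul 3, 5816 AM.

Elul 3, 5816 AM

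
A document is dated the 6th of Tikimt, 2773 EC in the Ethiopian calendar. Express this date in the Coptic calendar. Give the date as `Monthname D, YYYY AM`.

Paopi 6, 2497 AM

The source date corresponds to 22 October 2780 in the Gregorian calendar (JDN 2736729).
That day falls on 6 Paopi 2497 AM in the Coptic calendar.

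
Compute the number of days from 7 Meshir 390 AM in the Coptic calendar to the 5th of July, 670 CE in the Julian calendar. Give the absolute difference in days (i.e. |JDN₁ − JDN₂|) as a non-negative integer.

1307

First date → JDN 1967268; second date → JDN 1965961.
The interval is |1967268 − 1965961| = 1307 days.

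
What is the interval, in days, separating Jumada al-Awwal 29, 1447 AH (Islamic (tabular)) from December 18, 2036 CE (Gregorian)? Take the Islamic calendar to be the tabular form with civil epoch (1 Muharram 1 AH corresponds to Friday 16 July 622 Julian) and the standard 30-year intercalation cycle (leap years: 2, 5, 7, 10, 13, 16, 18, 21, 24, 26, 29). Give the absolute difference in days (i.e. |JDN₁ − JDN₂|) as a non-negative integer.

First date → JDN 2461000; second date → JDN 2465046.
The interval is |2461000 − 2465046| = 4046 days.

4046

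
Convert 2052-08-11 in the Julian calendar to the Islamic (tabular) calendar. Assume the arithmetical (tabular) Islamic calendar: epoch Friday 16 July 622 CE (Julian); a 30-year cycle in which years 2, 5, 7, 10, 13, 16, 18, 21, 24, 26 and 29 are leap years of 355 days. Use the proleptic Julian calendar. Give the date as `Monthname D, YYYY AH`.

Dhu al-Hijjah 28, 1474 AH

Julian Day Number of the source date = 2470774.
Converting JDN 2470774 to the tabular Islamic calendar gives 28 Dhu al-Hijjah 1474 AH.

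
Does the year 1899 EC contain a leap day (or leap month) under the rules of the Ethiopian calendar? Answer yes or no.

1899 mod 4 = 3; in the Ethiopian calendar a year is leap when year mod 4 = 3, so it is a leap year.

yes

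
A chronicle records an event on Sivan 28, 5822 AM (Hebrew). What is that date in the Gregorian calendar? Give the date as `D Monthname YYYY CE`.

Both dates share Julian Day Number 2474377; in the Gregorian calendar that is 6 July 2062 CE.

6 July 2062 CE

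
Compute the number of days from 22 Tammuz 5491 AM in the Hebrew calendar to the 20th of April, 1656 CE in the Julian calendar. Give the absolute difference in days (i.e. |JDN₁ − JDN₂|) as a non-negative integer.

JDN of the first date = 2353501.
JDN of the second date = 2326022.
|2326022 − 2353501| = 27479.

27479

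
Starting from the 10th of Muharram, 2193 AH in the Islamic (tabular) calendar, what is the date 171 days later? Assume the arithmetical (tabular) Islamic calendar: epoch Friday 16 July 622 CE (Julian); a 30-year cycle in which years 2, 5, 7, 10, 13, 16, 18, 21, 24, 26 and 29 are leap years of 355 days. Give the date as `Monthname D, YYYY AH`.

JDN of the 10th of Muharram, 2193 AH = 2725221.
2725221 + 171 = 2725392.
JDN 2725392 in the tabular Islamic calendar is Rajab 4, 2193 AH.

Rajab 4, 2193 AH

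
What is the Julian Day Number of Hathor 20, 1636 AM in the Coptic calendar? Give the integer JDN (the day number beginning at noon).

In the Gregorian calendar the same day is 30 November 1919.
JDN 2451545 is 1 January 2000 CE (Gregorian); the target day is −29252 days from there, so JDN = 2422293.

2422293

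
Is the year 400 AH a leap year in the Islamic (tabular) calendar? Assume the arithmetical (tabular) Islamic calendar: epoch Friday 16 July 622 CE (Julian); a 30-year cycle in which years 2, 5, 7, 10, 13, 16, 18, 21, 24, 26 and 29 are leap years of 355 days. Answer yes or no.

yes

Year 400 AH is year 10 of its 30-year cycle; leap positions are 2, 5, 7, 10, 13, 16, 18, 21, 24, 26, 29, so it is a leap year (355 days).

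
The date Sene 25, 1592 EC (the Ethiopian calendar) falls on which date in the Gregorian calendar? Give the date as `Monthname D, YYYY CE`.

Julian Day Number of the source date = 2305628.
Converting JDN 2305628 to the Gregorian calendar gives 29 June 1600 CE.

June 29, 1600 CE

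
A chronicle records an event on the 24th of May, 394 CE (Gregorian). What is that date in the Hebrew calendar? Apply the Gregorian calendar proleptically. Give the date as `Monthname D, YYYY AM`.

Sivan 7, 4154 AM

Both dates share Julian Day Number 1865109; in the Hebrew calendar that is 7 Sivan 4154 AM.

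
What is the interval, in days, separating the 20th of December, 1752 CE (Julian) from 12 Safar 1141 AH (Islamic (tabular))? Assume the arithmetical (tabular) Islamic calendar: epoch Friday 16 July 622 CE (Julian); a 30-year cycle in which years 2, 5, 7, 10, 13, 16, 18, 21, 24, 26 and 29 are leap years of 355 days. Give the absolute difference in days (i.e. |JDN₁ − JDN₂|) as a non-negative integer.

8871

First date → JDN 2361330; second date → JDN 2352459.
The interval is |2361330 − 2352459| = 8871 days.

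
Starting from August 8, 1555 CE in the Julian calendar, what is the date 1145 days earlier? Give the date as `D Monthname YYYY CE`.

19 June 1552 CE

The starting date is JDN 2289241; 2289241 − 1145 = 2288096.
JDN 2288096 corresponds to 19 June 1552 CE.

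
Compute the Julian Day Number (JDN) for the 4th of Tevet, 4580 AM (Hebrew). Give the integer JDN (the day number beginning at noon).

2020557

In the proleptic Gregorian calendar the same day is 30 December 819.
JDN 2299161 is 15 October 1582 CE (Gregorian); the target day is −278604 days from there, so JDN = 2020557.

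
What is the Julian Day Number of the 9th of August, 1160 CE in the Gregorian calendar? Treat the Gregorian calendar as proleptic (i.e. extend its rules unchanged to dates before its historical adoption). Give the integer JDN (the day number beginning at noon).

JDN 2299161 is 15 October 1582 CE (Gregorian); the target day is −154199 days from there, so JDN = 2144962.

2144962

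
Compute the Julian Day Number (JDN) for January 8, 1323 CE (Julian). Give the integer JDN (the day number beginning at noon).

Equivalently 16 January 1323 (proleptic Gregorian).
JDN 2451545 is 1 January 2000 CE (Gregorian); the target day is −247254 days from there, so JDN = 2204291.

2204291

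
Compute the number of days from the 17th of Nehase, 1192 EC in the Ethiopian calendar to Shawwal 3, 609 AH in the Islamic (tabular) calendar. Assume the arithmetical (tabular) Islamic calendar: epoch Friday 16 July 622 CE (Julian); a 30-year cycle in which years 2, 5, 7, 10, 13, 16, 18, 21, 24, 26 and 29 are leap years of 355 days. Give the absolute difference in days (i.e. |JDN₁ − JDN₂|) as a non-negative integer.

First date → JDN 2159580; second date → JDN 2164163.
The interval is |2159580 − 2164163| = 4583 days.

4583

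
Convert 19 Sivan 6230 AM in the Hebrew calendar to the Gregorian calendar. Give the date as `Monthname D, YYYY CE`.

Julian Day Number of the source date = 2623379.
Converting JDN 2623379 to the Gregorian calendar gives 19 June 2470 CE.

June 19, 2470 CE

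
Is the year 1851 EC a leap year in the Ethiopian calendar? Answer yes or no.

1851 mod 4 = 3; in the Ethiopian calendar a year is leap when year mod 4 = 3, so it is a leap year.

yes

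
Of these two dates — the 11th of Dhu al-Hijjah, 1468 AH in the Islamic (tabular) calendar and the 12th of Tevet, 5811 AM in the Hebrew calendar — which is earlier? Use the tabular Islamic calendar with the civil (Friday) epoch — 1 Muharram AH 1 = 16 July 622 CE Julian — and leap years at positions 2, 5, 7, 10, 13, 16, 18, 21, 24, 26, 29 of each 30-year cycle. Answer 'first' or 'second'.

The two dates have Julian Day Numbers 2468631 and 2470168 respectively.
Since 2468631 < 2470168, the first date comes first.

first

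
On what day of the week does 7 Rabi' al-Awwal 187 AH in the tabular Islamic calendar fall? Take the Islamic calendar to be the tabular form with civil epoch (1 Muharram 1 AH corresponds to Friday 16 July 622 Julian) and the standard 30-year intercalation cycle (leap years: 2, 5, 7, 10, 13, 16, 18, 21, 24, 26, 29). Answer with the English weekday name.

Sunday

In the proleptic Gregorian calendar this is 9 March 803 (JDN 2014417).
Since JDN mod 7 = 6 (0 = Monday), the day is Sunday.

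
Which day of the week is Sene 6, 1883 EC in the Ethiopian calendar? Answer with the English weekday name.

Friday

This is JDN 2411896 (12 June 1891 Gregorian).
2411896 ≡ 4 (mod 7); counting from Monday = 0 gives Friday.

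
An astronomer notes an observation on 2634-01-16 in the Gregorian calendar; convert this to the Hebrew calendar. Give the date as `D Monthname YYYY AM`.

Both dates share Julian Day Number 2683124; in the Hebrew calendar that is 24 Tevet 6394 AM.

24 Tevet 6394 AM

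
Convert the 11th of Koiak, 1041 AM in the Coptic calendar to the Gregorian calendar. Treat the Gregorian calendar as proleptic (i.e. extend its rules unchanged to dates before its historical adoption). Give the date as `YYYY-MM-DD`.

Julian Day Number of the source date = 2204990.
Converting JDN 2204990 to the Gregorian calendar gives 15 December 1324 CE.

1324-12-15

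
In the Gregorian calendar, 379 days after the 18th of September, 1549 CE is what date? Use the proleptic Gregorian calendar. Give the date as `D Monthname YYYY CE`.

2 October 1550 CE

Counting 379 days forward from JDN 2287081 reaches JDN 2287460, which is 2 October 1550 CE.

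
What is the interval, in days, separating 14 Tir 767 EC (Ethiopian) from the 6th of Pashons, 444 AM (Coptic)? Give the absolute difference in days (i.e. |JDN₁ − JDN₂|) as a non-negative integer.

First date → JDN 2004135; second date → JDN 1987081.
The interval is |2004135 − 1987081| = 17054 days.

17054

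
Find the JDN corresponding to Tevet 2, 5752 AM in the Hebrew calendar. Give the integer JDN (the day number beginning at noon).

Equivalently 9 December 1991 (Gregorian).
JDN 2451545 is 1 January 2000 CE (Gregorian); the target day is −2945 days from there, so JDN = 2448600.

2448600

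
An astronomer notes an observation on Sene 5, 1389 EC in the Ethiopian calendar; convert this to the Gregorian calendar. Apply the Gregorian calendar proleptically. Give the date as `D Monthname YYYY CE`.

7 June 1397 CE

Julian Day Number of the source date = 2231462.
Converting JDN 2231462 to the Gregorian calendar gives 7 June 1397 CE.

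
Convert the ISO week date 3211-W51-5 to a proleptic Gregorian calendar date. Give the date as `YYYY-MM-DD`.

3211-12-23

ISO week 1 of 3211 is the week containing the first Thursday of 3211.
Week 51, day 5 (Friday) lands on 3211-12-23.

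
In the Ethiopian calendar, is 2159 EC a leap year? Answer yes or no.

yes

2159 mod 4 = 3; in the Ethiopian calendar a year is leap when year mod 4 = 3, so it is a leap year.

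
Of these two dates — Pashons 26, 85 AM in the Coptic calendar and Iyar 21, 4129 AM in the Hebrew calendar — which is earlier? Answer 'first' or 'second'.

First date → JDN 1855976; second date → JDN 1855970.
JDN 1855970 < JDN 1855976, so the second date is earlier.

second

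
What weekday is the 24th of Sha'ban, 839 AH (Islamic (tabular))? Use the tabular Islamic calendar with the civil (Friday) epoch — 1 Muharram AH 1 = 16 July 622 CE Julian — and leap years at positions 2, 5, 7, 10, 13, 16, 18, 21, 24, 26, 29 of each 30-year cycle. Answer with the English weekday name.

Equivalently 22 March 1436 Gregorian, JDN 2245629.
JDN 2245629 mod 7 = 1, and JDN 0 was a Monday, so this is a Tuesday.

Tuesday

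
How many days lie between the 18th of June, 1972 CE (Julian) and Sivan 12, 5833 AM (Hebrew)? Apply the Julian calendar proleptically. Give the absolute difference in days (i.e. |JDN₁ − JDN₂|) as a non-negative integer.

36876

JDN of the first date = 2441500.
JDN of the second date = 2478376.
|2478376 − 2441500| = 36876.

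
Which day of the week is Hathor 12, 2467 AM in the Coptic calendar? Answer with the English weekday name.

Monday

Equivalently 27 November 2750 Gregorian, JDN 2725807.
JDN 2725807 mod 7 = 0, and JDN 0 was a Monday, so this is a Monday.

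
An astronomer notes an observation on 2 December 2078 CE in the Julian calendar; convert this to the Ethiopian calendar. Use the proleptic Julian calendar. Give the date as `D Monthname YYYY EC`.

6 Tahsas 2071 EC

Both dates share Julian Day Number 2480383; in the Ethiopian calendar that is 6 Tahsas 2071 EC.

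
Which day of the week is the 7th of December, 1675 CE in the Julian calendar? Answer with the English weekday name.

Equivalently 17 December 1675 Gregorian, JDN 2333192.
2333192 ≡ 1 (mod 7); counting from Monday = 0 gives Tuesday.

Tuesday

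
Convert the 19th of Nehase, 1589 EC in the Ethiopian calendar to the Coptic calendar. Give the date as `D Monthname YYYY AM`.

19 Mesori 1313 AM

The source date corresponds to 22 August 1597 in the Gregorian calendar (JDN 2304586).
That day falls on 19 Mesori 1313 AM in the Coptic calendar.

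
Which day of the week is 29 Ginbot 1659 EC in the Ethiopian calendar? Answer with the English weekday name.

Friday

Equivalently 3 June 1667 Gregorian, JDN 2330073.
Since JDN mod 7 = 4 (0 = Monday), the day is Friday.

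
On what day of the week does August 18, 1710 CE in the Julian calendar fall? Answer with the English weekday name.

Friday

Equivalently 29 August 1710 Gregorian, JDN 2345865.
Since JDN mod 7 = 4 (0 = Monday), the day is Friday.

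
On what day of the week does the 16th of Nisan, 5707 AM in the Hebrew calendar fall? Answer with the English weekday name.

Equivalently 6 April 1947 Gregorian, JDN 2432282.
2432282 ≡ 6 (mod 7); counting from Monday = 0 gives Sunday.

Sunday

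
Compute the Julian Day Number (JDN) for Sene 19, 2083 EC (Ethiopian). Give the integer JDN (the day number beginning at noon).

In the Gregorian calendar the same day is 26 June 2091.
JDN 2451545 is 1 January 2000 CE (Gregorian); the target day is +33414 days from there, so JDN = 2484959.

2484959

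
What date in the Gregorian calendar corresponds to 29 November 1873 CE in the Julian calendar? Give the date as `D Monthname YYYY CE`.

At this point the Julian calendar is 12 days behind the Gregorian.
29 November 1873 Julian + 12 days → 11 December 1873 Gregorian.

11 December 1873 CE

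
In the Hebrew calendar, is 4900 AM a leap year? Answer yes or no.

yes

Hebrew year 4900 is year 17 of its 19-year Metonic cycle; leap years are at positions 3, 6, 8, 11, 14, 17, 19, so it is a leap year (13 months).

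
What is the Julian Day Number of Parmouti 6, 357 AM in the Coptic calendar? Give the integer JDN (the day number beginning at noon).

1955274

In the proleptic Gregorian calendar the same day is 4 April 641.
JDN 2451545 is 1 January 2000 CE (Gregorian); the target day is −496271 days from there, so JDN = 1955274.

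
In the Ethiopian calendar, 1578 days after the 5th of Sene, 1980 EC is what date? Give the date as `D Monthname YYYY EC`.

27 Meskerem 1985 EC

The starting date is JDN 2447325; 2447325 + 1578 = 2448903.
JDN 2448903 corresponds to 27 Meskerem 1985 EC.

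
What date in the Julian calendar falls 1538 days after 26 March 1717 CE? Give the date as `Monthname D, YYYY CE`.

JDN of 26 March 1717 CE = 2348277.
2348277 + 1538 = 2349815.
JDN 2349815 in the Julian calendar is June 11, 1721 CE.

June 11, 1721 CE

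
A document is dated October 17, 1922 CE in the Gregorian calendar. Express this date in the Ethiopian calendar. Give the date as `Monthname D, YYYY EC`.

Tikimt 7, 1915 EC

Both dates share Julian Day Number 2423345; in the Ethiopian calendar that is 7 Tikimt 1915 EC.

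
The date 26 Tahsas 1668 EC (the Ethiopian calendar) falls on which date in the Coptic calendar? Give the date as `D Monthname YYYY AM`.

26 Koiak 1392 AM

Both dates share Julian Day Number 2333208; in the Coptic calendar that is 26 Koiak 1392 AM.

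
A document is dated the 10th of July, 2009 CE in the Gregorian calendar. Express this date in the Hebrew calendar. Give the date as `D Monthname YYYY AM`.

18 Tammuz 5769 AM

Both dates share Julian Day Number 2455023; in the Hebrew calendar that is 18 Tammuz 5769 AM.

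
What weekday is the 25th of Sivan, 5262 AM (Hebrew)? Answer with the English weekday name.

This is JDN 2269815 (11 June 1502 Gregorian).
Since JDN mod 7 = 2 (0 = Monday), the day is Wednesday.

Wednesday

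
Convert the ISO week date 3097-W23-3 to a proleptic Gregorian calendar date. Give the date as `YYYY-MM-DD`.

3097-06-09

ISO week 1 of 3097 is the week containing the first Thursday of 3097.
Week 23, day 3 (Wednesday) lands on 3097-06-09.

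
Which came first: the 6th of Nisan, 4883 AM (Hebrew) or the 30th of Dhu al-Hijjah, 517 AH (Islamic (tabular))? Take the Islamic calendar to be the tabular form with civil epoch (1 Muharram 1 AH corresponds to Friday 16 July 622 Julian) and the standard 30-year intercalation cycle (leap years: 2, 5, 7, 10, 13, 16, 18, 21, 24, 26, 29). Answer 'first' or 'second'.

Converting both to JDN: 2131326 vs 2131647; the smaller is the first.

first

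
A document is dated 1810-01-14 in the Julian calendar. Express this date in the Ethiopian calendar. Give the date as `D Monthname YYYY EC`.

19 Tir 1802 EC

The source date corresponds to 26 January 1810 in the Gregorian calendar (JDN 2382174).
That day falls on 19 Tir 1802 EC in the Ethiopian calendar.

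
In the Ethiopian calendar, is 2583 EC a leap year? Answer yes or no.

2583 mod 4 = 3; in the Ethiopian calendar a year is leap when year mod 4 = 3, so it is a leap year.

yes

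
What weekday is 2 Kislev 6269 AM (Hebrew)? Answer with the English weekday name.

Monday

Equivalently 26 November 2508 Gregorian, JDN 2637418.
2637418 ≡ 0 (mod 7); counting from Monday = 0 gives Monday.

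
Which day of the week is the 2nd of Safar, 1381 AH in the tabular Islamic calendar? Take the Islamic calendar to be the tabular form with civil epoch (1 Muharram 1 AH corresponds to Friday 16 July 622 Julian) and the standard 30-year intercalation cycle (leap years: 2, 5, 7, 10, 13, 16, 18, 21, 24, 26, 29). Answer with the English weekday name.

Sunday

In the Gregorian calendar this is 16 July 1961 (JDN 2437497).
2437497 ≡ 6 (mod 7); counting from Monday = 0 gives Sunday.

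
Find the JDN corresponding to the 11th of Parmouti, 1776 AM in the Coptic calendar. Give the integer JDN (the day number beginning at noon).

Equivalently 19 April 2060 (Gregorian).
JDN 2400001 is 17 November 1858 CE (Gregorian), MJD 0; the target day is +73568 days from there, so JDN = 2473569.

2473569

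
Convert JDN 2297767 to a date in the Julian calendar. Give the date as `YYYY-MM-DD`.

JDN 2297767 is 21 December 1578 in the proleptic Gregorian calendar.
In the Julian calendar that day is 1578-12-11.

1578-12-11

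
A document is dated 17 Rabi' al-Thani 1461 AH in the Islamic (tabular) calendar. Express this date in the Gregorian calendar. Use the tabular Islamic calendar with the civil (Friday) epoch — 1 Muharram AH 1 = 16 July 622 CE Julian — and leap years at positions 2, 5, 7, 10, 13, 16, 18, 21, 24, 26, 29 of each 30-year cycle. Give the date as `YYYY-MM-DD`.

2039-05-11

Julian Day Number of the source date = 2465920.
Converting JDN 2465920 to the Gregorian calendar gives 11 May 2039 CE.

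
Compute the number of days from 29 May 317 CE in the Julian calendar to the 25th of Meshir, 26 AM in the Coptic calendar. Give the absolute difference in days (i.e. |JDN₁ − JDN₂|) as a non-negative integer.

First date → JDN 1836991; second date → JDN 1834335.
The interval is |1836991 − 1834335| = 2656 days.

2656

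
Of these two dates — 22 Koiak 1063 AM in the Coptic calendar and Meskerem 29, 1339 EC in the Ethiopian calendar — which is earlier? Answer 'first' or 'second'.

second

The two dates have Julian Day Numbers 2213036 and 2212953 respectively.
Since 2212953 < 2213036, the second date comes first.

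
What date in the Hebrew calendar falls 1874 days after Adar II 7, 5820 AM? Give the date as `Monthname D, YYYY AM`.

Nisan 20, 5825 AM

JDN of Adar II 7, 5820 AM = 2473528.
2473528 + 1874 = 2475402.
JDN 2475402 in the Hebrew calendar is Nisan 20, 5825 AM.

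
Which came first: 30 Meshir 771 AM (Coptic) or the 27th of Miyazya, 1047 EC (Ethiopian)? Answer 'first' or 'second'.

first

First date → JDN 2106451; second date → JDN 2106508.
JDN 2106451 < JDN 2106508, so the first date is earlier.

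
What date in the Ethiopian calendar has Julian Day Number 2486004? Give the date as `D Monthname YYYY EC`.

The Gregorian equivalent of JDN 2486004 is 6 May 2094.
In the Ethiopian calendar that day is 28 Miyazya 2086 EC.

28 Miyazya 2086 EC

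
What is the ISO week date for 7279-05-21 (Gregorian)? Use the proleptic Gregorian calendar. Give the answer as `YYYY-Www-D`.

The weekday is Sunday (ISO weekday 7).
That Sunday belongs to ISO week 20 of ISO year 7279.

7279-W20-7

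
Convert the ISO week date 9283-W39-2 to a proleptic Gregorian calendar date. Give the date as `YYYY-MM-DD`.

ISO week 1 of 9283 is the week containing the first Thursday of 9283.
Week 39, day 2 (Tuesday) lands on 9283-09-28.

9283-09-28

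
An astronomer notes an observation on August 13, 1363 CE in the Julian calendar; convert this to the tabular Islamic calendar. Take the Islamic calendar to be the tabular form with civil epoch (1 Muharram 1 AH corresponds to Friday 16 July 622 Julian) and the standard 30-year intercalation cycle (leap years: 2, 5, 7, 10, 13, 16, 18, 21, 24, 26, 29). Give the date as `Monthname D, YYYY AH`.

The source date corresponds to 21 August 1363 in the proleptic Gregorian calendar (JDN 2219118).
That day falls on 2 Dhu al-Qa'dah 764 AH in the tabular Islamic calendar.

Dhu al-Qa'dah 2, 764 AH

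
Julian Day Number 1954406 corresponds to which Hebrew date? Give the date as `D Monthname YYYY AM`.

JDN 1954406 is 18 November 638 in the proleptic Gregorian calendar.
In the Hebrew calendar that day is 3 Kislev 4399 AM.

3 Kislev 4399 AM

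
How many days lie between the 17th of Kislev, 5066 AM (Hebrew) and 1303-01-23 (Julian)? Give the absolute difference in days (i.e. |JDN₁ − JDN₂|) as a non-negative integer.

JDN of the first date = 2198048.
JDN of the second date = 2197001.
|2197001 − 2198048| = 1047.

1047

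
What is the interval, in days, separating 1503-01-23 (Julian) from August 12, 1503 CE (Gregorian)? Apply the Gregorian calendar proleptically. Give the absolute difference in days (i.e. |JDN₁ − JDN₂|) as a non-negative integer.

191

JDN of the first date = 2270051.
JDN of the second date = 2270242.
|2270242 − 2270051| = 191.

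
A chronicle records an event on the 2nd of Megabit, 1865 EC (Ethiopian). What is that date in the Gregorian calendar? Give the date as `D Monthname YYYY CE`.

10 March 1873 CE

Julian Day Number of the source date = 2405228.
Converting JDN 2405228 to the Gregorian calendar gives 10 March 1873 CE.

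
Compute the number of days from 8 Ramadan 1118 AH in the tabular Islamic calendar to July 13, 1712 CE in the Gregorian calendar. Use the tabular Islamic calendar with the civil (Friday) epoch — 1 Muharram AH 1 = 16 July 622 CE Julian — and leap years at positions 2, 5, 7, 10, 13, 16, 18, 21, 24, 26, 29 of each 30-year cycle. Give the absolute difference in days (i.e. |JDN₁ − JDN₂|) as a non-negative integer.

2038

JDN of the first date = 2344511.
JDN of the second date = 2346549.
|2346549 − 2344511| = 2038.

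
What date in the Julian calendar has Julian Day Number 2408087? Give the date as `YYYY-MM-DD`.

The Gregorian equivalent of JDN 2408087 is 6 January 1881.
In the Julian calendar that day is 1880-12-25.

1880-12-25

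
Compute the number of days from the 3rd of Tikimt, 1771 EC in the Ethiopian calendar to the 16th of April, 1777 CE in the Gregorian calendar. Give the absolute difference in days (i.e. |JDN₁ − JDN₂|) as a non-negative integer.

543

JDN of the first date = 2370745.
JDN of the second date = 2370202.
|2370202 − 2370745| = 543.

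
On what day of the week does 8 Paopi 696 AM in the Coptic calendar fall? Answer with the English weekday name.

Monday

Equivalently 11 October 979 Gregorian, JDN 2078916.
Since JDN mod 7 = 0 (0 = Monday), the day is Monday.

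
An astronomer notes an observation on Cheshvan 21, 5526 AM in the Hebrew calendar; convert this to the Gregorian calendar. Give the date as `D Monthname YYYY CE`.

5 November 1765 CE

Julian Day Number of the source date = 2366022.
Converting JDN 2366022 to the Gregorian calendar gives 5 November 1765 CE.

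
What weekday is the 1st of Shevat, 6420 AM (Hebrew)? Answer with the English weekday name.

Thursday

Equivalently 5 January 2660 Gregorian, JDN 2692609.
JDN 2692609 mod 7 = 3, and JDN 0 was a Monday, so this is a Thursday.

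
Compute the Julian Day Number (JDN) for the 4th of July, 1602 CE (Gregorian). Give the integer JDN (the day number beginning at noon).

JDN 2451545 is 1 January 2000 CE (Gregorian); the target day is −145182 days from there, so JDN = 2306363.

2306363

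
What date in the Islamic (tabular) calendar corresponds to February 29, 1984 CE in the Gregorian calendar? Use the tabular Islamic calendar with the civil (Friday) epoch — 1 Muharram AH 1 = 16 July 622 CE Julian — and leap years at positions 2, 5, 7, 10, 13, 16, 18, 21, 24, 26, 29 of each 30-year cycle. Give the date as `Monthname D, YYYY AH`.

Jumada al-Awwal 27, 1404 AH

Both dates share Julian Day Number 2445760; in the tabular Islamic calendar that is 27 Jumada al-Awwal 1404 AH.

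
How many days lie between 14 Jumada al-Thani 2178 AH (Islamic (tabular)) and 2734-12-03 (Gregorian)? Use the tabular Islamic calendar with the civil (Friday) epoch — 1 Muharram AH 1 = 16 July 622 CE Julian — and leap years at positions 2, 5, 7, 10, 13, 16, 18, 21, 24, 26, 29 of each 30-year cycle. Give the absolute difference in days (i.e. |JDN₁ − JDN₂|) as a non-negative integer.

First date → JDN 2720057; second date → JDN 2719969.
The interval is |2720057 − 2719969| = 88 days.

88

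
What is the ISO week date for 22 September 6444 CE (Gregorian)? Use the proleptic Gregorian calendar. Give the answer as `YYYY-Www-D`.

The weekday is Thursday (ISO weekday 4).
That Thursday belongs to ISO week 38 of ISO year 6444.

6444-W38-4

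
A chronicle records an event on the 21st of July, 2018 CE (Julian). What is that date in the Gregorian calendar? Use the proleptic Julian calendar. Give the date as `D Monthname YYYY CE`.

For dates in this range the Gregorian date is 13 days ahead of the Julian.
21 July 2018 Julian + 13 days → 3 August 2018 Gregorian.

3 August 2018 CE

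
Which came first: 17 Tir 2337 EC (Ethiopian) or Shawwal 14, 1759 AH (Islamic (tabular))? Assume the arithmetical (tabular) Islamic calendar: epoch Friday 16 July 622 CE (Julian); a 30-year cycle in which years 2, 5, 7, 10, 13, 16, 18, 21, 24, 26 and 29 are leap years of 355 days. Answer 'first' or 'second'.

second

First date → JDN 2577581; second date → JDN 2571696.
JDN 2571696 < JDN 2577581, so the second date is earlier.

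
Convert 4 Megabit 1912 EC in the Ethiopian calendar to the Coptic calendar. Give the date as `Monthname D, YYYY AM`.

Paremhat 4, 1636 AM

Both dates share Julian Day Number 2422397; in the Coptic calendar that is 4 Paremhat 1636 AM.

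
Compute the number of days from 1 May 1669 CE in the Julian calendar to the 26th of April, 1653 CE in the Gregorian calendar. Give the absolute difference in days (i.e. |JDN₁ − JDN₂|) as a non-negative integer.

5859

First date → JDN 2330781; second date → JDN 2324922.
The interval is |2330781 − 2324922| = 5859 days.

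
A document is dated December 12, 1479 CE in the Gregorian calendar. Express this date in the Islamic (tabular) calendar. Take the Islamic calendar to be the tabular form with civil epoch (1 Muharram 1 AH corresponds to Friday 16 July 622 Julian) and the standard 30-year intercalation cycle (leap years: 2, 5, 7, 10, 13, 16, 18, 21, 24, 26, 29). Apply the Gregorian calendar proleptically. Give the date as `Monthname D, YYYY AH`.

Julian Day Number of the source date = 2261599.
Converting JDN 2261599 to the tabular Islamic calendar gives 18 Ramadan 884 AH.

Ramadan 18, 884 AH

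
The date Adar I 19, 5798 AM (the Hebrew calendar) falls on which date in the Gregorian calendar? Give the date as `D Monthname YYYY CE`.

Julian Day Number of the source date = 2465479.
Converting JDN 2465479 to the Gregorian calendar gives 24 February 2038 CE.

24 February 2038 CE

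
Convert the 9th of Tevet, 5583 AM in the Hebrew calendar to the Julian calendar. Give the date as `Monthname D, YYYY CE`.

Both dates share Julian Day Number 2386888; in the Julian calendar that is 11 December 1822 CE.

December 11, 1822 CE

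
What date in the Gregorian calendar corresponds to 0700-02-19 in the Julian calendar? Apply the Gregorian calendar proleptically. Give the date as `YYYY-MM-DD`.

0700-02-22

The Julian–Gregorian offset here is 3 days (Julian trailing).
19 February 700 Julian + 3 days → 22 February 700 Gregorian.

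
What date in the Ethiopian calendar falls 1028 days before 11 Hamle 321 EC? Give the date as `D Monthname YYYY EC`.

14 Meskerem 319 EC

JDN of 11 Hamle 321 EC = 1841411.
1841411 − 1028 = 1840383.
JDN 1840383 in the Ethiopian calendar is 14 Meskerem 319 EC.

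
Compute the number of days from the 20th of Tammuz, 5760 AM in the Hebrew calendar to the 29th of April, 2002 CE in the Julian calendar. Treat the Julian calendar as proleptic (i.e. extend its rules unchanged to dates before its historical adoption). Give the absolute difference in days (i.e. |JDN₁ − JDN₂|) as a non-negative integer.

658

JDN of the first date = 2451749.
JDN of the second date = 2452407.
|2452407 − 2451749| = 658.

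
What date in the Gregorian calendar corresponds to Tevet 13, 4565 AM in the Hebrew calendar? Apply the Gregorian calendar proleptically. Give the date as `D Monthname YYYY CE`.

24 December 804 CE

Both dates share Julian Day Number 2015073; in the Gregorian calendar that is 24 December 804 CE.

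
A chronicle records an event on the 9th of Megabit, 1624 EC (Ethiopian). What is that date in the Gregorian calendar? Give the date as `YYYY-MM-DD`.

Julian Day Number of the source date = 2317210.
Converting JDN 2317210 to the Gregorian calendar gives 15 March 1632 CE.

1632-03-15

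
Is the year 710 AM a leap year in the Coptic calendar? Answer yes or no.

710 mod 4 = 2; in the Coptic calendar a year is leap when year mod 4 = 3, so it is a common year.

no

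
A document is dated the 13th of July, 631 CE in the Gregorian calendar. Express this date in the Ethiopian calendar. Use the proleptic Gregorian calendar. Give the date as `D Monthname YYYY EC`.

16 Hamle 623 EC

Both dates share Julian Day Number 1951721; in the Ethiopian calendar that is 16 Hamle 623 EC.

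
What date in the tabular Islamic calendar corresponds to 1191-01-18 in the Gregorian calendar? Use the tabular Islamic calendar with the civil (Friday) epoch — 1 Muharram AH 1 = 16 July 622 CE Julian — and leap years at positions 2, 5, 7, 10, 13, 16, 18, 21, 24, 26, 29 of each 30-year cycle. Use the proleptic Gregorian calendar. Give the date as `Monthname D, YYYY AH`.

Julian Day Number of the source date = 2156081.
Converting JDN 2156081 to the tabular Islamic calendar gives 13 Dhu al-Hijjah 586 AH.

Dhu al-Hijjah 13, 586 AH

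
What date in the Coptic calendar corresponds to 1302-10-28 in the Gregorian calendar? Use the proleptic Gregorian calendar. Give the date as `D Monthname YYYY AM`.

23 Paopi 1019 AM

Both dates share Julian Day Number 2196906; in the Coptic calendar that is 23 Paopi 1019 AM.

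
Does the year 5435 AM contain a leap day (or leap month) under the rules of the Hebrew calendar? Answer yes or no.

Hebrew year 5435 is year 1 of its 19-year Metonic cycle; leap years are at positions 3, 6, 8, 11, 14, 17, 19, so it is a common year (12 months).

no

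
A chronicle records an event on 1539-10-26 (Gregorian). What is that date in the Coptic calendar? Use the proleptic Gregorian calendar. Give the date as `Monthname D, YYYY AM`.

Julian Day Number of the source date = 2283466.
Converting JDN 2283466 to the Coptic calendar gives 18 Paopi 1256 AM.

Paopi 18, 1256 AM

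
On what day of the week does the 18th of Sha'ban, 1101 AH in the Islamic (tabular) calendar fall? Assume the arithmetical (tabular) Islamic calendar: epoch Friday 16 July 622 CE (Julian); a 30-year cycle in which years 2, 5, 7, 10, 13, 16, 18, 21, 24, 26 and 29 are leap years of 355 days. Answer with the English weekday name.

Saturday

Equivalently 27 May 1690 Gregorian, JDN 2338467.
2338467 ≡ 5 (mod 7); counting from Monday = 0 gives Saturday.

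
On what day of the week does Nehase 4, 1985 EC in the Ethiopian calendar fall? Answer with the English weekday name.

Tuesday

This is JDN 2449210 (10 August 1993 Gregorian).
Since JDN mod 7 = 1 (0 = Monday), the day is Tuesday.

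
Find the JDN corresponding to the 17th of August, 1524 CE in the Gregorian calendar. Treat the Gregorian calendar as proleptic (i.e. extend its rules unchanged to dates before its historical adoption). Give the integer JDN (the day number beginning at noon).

JDN 2400001 is 17 November 1858 CE (Gregorian), MJD 0; the target day is −122083 days from there, so JDN = 2277918.

2277918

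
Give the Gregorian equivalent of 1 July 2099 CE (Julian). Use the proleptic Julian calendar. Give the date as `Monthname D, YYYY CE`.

At this point the Julian calendar is 13 days behind the Gregorian.
1 July 2099 Julian + 13 days → 14 July 2099 Gregorian.

July 14, 2099 CE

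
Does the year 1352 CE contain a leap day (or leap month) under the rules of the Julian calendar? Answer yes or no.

1352 mod 4 = 0, so it is a leap year in the Julian calendar.

yes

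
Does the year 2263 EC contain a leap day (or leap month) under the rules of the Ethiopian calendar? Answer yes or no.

yes

2263 mod 4 = 3; in the Ethiopian calendar a year is leap when year mod 4 = 3, so it is a leap year.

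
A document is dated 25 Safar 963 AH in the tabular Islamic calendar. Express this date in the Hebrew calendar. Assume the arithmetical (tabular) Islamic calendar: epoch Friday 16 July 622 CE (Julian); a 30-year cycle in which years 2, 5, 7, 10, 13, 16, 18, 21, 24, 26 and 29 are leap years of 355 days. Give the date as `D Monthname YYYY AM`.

26 Tevet 5316 AM

Julian Day Number of the source date = 2289395.
Converting JDN 2289395 to the Hebrew calendar gives 26 Tevet 5316 AM.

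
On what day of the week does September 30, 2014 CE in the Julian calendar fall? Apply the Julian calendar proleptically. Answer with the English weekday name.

In the Gregorian calendar this is 13 October 2014 (JDN 2456944).
Since JDN mod 7 = 0 (0 = Monday), the day is Monday.

Monday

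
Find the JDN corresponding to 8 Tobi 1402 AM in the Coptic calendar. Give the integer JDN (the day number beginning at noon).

2336872

Equivalently 13 January 1686 (Gregorian).
JDN 2299161 is 15 October 1582 CE (Gregorian); the target day is +37711 days from there, so JDN = 2336872.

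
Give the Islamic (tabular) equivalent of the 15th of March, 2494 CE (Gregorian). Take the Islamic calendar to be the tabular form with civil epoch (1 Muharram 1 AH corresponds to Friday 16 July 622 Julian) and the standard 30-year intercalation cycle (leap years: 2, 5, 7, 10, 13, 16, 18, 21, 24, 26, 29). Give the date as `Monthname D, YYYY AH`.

Safar 7, 1930 AH

Julian Day Number of the source date = 2632049.
Converting JDN 2632049 to the tabular Islamic calendar gives 7 Safar 1930 AH.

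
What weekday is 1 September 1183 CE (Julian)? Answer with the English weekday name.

Thursday

This is JDN 2153392 (8 September 1183 Gregorian).
Since JDN mod 7 = 3 (0 = Monday), the day is Thursday.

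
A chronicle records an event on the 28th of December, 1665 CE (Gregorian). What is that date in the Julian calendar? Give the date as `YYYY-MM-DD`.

1665-12-18

At this point the Julian calendar is 10 days behind the Gregorian.
28 December 1665 Gregorian − 10 days → 18 December 1665 Julian.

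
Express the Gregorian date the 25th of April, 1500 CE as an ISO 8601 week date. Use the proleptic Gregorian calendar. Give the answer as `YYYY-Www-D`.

1500-W17-3

The weekday is Wednesday (ISO weekday 3).
That Wednesday belongs to ISO week 17 of ISO year 1500.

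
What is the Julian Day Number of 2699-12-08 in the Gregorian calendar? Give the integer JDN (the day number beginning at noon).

2707191

JDN 2451545 is 1 January 2000 CE (Gregorian); the target day is +255646 days from there, so JDN = 2707191.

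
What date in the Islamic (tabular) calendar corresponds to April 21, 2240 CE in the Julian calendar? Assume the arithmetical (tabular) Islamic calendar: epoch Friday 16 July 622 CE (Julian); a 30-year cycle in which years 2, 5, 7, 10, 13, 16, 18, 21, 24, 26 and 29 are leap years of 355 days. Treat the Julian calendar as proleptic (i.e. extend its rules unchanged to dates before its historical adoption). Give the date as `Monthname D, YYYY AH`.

Jumada al-Thani 13, 1668 AH

Both dates share Julian Day Number 2539329; in the tabular Islamic calendar that is 13 Jumada al-Thani 1668 AH.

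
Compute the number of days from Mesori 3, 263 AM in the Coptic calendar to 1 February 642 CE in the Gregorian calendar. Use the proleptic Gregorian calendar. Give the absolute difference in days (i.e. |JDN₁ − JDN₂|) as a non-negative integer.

34520

First date → JDN 1921057; second date → JDN 1955577.
The interval is |1921057 − 1955577| = 34520 days.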